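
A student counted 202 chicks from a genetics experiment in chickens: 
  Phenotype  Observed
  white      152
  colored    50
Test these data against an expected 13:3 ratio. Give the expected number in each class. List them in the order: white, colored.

Expected counts for N = 202 under a 13:3 ratio (total parts = 16):
  white: 202 × 13/16 = 164.125
  colored: 202 × 3/16 = 37.875

164.125, 37.875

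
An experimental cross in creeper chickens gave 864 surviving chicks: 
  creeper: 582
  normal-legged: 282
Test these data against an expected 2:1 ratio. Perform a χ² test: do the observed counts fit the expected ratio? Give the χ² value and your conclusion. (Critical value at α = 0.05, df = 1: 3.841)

0.188; consistent

Total ratio parts = 3. Expected numbers out of 864:
  creeper: 864 × 2/3 = 576
  normal-legged: 864 × 1/3 = 288
χ² = Σ (O − E)² / E
  creeper: (582 − 576)² / 576 = 0.0625
  normal-legged: (282 − 288)² / 288 = 0.1250
χ² = 0.0625 + 0.1250 = 0.1875 ≈ 0.188
Degrees of freedom = 2 − 1 = 1; critical value at α = 0.05 is 3.841.
Since 0.188 < 3.841, we fail to reject the null hypothesis — the data are consistent with the 2:1 ratio.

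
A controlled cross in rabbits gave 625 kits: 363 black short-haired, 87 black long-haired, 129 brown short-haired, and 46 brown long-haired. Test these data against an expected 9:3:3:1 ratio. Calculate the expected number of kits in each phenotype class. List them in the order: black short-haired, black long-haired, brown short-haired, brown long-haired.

The 9:3:3:1 ratio has 16 parts, so with N = 625 the expected counts are:
  black short-haired: 625 × 9/16 = 351.5625
  black long-haired: 625 × 3/16 = 117.1875
  brown short-haired: 625 × 3/16 = 117.1875
  brown long-haired: 625 × 1/16 = 39.0625

351.5625, 117.1875, 117.1875, 39.0625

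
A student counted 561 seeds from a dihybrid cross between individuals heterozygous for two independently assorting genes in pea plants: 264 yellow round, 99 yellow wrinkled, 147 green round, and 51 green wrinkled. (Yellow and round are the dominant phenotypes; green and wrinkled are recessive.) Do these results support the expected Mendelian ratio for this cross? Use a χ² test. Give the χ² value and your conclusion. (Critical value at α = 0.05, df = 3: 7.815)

A dihybrid F₂ with independent assortment and complete dominance at both loci gives a 9:3:3:1 phenotypic ratio.
Under the 9:3:3:1 hypothesis (Σ ratio = 16, N = 561):
  yellow round: 561 × 9/16 = 315.5625
  yellow wrinkled: 561 × 3/16 = 105.1875
  green round: 561 × 3/16 = 105.1875
  green wrinkled: 561 × 1/16 = 35.0625
χ² = Σ (O − E)² / E
  yellow round: (264 − 315.5625)² / 315.5625 = 8.4252
  yellow wrinkled: (99 − 105.1875)² / 105.1875 = 0.3640
  green round: (147 − 105.1875)² / 105.1875 = 16.6207
  green wrinkled: (51 − 35.0625)² / 35.0625 = 7.2443
χ² = 8.4252 + 0.3640 + 16.6207 + 7.2443 = 32.6542 ≈ 32.654
Degrees of freedom = 4 − 1 = 3; critical value at α = 0.05 is 7.815.
Since 32.654 > 7.815, we reject the null hypothesis — the data do not fit the 9:3:3:1 ratio.

32.654; not consistent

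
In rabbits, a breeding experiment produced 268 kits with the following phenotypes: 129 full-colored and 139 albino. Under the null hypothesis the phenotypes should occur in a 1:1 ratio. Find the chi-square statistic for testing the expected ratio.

0.373

Expected counts for N = 268 under a 1:1 ratio (total parts = 2):
  full-colored: 268 × 1/2 = 134
  albino: 268 × 1/2 = 134
χ² = Σ (O − E)² / E
  full-colored: (129 − 134)² / 134 = 0.1866
  albino: (139 − 134)² / 134 = 0.1866
χ² = 0.1866 + 0.1866 = 0.3732 ≈ 0.373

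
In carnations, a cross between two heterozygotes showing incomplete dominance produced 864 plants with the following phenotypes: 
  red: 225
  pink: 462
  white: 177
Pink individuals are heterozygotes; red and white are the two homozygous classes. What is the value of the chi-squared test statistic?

With incomplete dominance, a heterozygote × heterozygote cross gives a 1:2:1 phenotypic ratio.
Total ratio parts = 4. Expected numbers out of 864:
  red: 864 × 1/4 = 216
  pink: 864 × 2/4 = 432
  white: 864 × 1/4 = 216
χ² = Σ (O − E)² / E
  red: (225 − 216)² / 216 = 0.3750
  pink: (462 − 432)² / 432 = 2.0833
  white: (177 − 216)² / 216 = 7.0417
χ² = 0.3750 + 2.0833 + 7.0417 = 9.500

9.500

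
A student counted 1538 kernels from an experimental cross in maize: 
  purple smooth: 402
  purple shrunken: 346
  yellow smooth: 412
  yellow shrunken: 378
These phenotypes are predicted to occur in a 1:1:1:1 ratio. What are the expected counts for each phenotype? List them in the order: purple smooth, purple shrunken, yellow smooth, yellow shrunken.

Under the 1:1:1:1 hypothesis (Σ ratio = 4, N = 1538):
  purple smooth: 1538 × 1/4 = 384.5
  purple shrunken: 1538 × 1/4 = 384.5
  yellow smooth: 1538 × 1/4 = 384.5
  yellow shrunken: 1538 × 1/4 = 384.5

384.5, 384.5, 384.5, 384.5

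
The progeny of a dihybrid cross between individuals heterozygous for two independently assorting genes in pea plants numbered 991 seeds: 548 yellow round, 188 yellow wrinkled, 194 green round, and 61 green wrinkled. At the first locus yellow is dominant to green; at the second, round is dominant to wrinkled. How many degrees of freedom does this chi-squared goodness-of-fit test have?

A dihybrid F₂ with independent assortment and complete dominance at both loci gives a 9:3:3:1 phenotypic ratio.
A goodness-of-fit test with 4 phenotype classes has df = 4 − 1 = 3.

3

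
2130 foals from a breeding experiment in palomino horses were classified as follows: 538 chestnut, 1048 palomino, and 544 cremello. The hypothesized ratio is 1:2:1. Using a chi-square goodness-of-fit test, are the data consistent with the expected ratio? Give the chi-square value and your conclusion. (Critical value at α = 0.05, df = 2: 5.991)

0.577; consistent

Total ratio parts = 4. Expected numbers out of 2130:
  chestnut: 2130 × 1/4 = 532.5
  palomino: 2130 × 2/4 = 1065
  cremello: 2130 × 1/4 = 532.5
χ² = Σ (O − E)² / E
  chestnut: (538 − 532.5)² / 532.5 = 0.0568
  palomino: (1048 − 1065)² / 1065 = 0.2714
  cremello: (544 − 532.5)² / 532.5 = 0.2484
χ² = 0.0568 + 0.2714 + 0.2484 = 0.5766 ≈ 0.577
Degrees of freedom = 3 − 1 = 2; critical value at α = 0.05 is 5.991.
Since 0.577 < 5.991, we fail to reject the null hypothesis — the data are consistent with the 1:2:1 ratio.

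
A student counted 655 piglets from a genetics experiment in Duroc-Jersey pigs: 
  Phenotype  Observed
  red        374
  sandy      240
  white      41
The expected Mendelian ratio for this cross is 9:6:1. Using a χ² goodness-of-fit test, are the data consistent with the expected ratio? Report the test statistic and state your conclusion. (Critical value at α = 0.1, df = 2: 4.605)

Under the 9:6:1 hypothesis (Σ ratio = 16, N = 655):
  red: 655 × 9/16 = 368.4375
  sandy: 655 × 6/16 = 245.625
  white: 655 × 1/16 = 40.9375
χ² = Σ (O − E)² / E
  red: (374 − 368.4375)² / 368.4375 = 0.0840
  sandy: (240 − 245.625)² / 245.625 = 0.1288
  white: (41 − 40.9375)² / 40.9375 = 0.0001
χ² = 0.0840 + 0.1288 + 0.0001 = 0.2129 ≈ 0.213
Degrees of freedom = 3 − 1 = 2; critical value at α = 0.1 is 4.605.
Since 0.213 < 4.605, we fail to reject the null hypothesis — the data are consistent with the 9:6:1 ratio.

0.213; consistent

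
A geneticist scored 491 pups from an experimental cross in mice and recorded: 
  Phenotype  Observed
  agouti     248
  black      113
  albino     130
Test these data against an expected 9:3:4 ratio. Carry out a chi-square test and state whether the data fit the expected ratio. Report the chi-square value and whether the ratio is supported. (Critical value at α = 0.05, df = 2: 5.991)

Total ratio parts = 16. Expected numbers out of 491:
  agouti: 491 × 9/16 = 276.1875
  black: 491 × 3/16 = 92.0625
  albino: 491 × 4/16 = 122.75
χ² = Σ (O − E)² / E
  agouti: (248 − 276.1875)² / 276.1875 = 2.8768
  black: (113 − 92.0625)² / 92.0625 = 4.7618
  albino: (130 − 122.75)² / 122.75 = 0.4282
χ² = 2.8768 + 4.7618 + 0.4282 = 8.0668 ≈ 8.067
Degrees of freedom = 3 − 1 = 2; critical value at α = 0.05 is 5.991.
Since 8.067 > 5.991, we reject the null hypothesis — the data do not fit the 9:3:4 ratio.

8.067; not consistent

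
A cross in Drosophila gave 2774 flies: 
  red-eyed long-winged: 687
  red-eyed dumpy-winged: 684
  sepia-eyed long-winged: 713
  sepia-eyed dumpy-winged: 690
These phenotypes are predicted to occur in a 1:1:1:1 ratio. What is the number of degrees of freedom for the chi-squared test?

A goodness-of-fit test with 4 phenotype classes has df = 4 − 1 = 3.

3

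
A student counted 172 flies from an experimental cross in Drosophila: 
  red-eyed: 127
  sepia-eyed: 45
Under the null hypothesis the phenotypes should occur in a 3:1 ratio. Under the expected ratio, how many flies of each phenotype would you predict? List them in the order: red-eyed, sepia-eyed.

The 3:1 ratio has 4 parts, so with N = 172 the expected counts are:
  red-eyed: 172 × 3/4 = 129
  sepia-eyed: 172 × 1/4 = 43

129, 43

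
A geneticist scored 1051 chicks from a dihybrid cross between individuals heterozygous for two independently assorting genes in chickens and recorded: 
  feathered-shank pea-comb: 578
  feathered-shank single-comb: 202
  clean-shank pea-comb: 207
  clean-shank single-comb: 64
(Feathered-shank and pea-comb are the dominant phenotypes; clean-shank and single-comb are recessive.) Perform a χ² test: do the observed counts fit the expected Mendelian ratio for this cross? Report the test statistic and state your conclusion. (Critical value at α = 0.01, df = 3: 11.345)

A dihybrid F₂ with independent assortment and complete dominance at both loci gives a 9:3:3:1 phenotypic ratio.
Under the 9:3:3:1 hypothesis (Σ ratio = 16, N = 1051):
  feathered-shank pea-comb: 1051 × 9/16 = 591.1875
  feathered-shank single-comb: 1051 × 3/16 = 197.0625
  clean-shank pea-comb: 1051 × 3/16 = 197.0625
  clean-shank single-comb: 1051 × 1/16 = 65.6875
χ² = Σ (O − E)² / E
  feathered-shank pea-comb: (578 − 591.1875)² / 591.1875 = 0.2942
  feathered-shank single-comb: (202 − 197.0625)² / 197.0625 = 0.1237
  clean-shank pea-comb: (207 − 197.0625)² / 197.0625 = 0.5011
  clean-shank single-comb: (64 − 65.6875)² / 65.6875 = 0.0434
χ² = 0.2942 + 0.1237 + 0.5011 + 0.0434 = 0.9624 ≈ 0.962
Degrees of freedom = 4 − 1 = 3; critical value at α = 0.01 is 11.345.
Since 0.962 < 11.345, we fail to reject the null hypothesis — the data are consistent with the 9:3:3:1 ratio.

0.962; consistent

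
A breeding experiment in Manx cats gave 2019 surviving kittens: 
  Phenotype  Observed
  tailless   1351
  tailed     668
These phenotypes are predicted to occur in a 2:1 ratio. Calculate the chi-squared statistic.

0.056

Total ratio parts = 3. Expected numbers out of 2019:
  tailless: 2019 × 2/3 = 1346
  tailed: 2019 × 1/3 = 673
χ² = Σ (O − E)² / E
  tailless: (1351 − 1346)² / 1346 = 0.0186
  tailed: (668 − 673)² / 673 = 0.0371
χ² = 0.0186 + 0.0371 = 0.0557 ≈ 0.056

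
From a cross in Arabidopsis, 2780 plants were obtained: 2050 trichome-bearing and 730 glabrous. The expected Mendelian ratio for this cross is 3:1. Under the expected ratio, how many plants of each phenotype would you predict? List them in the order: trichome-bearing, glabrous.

2085, 695

The 3:1 ratio has 4 parts, so with N = 2780 the expected counts are:
  trichome-bearing: 2780 × 3/4 = 2085
  glabrous: 2780 × 1/4 = 695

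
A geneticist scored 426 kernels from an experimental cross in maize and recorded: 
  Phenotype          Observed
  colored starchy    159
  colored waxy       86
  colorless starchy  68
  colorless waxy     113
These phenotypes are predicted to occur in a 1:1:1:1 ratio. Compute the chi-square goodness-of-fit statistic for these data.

44.141

Under the 1:1:1:1 hypothesis (Σ ratio = 4, N = 426):
  colored starchy: 426 × 1/4 = 106.5
  colored waxy: 426 × 1/4 = 106.5
  colorless starchy: 426 × 1/4 = 106.5
  colorless waxy: 426 × 1/4 = 106.5
χ² = Σ (O − E)² / E
  colored starchy: (159 − 106.5)² / 106.5 = 25.8803
  colored waxy: (86 − 106.5)² / 106.5 = 3.9460
  colorless starchy: (68 − 106.5)² / 106.5 = 13.9178
  colorless waxy: (113 − 106.5)² / 106.5 = 0.3967
χ² = 25.8803 + 3.9460 + 13.9178 + 0.3967 = 44.1408 ≈ 44.141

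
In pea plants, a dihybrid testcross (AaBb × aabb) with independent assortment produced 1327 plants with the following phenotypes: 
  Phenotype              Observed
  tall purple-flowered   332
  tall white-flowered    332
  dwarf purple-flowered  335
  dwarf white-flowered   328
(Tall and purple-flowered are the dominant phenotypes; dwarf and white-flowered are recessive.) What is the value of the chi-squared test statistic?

0.075

A dihybrid testcross with independent assortment gives a 1:1:1:1 ratio.
The 1:1:1:1 ratio has 4 parts, so with N = 1327 the expected counts are:
  tall purple-flowered: 1327 × 1/4 = 331.75
  tall white-flowered: 1327 × 1/4 = 331.75
  dwarf purple-flowered: 1327 × 1/4 = 331.75
  dwarf white-flowered: 1327 × 1/4 = 331.75
χ² = Σ (O − E)² / E
  tall purple-flowered: (332 − 331.75)² / 331.75 = 0.0002
  tall white-flowered: (332 − 331.75)² / 331.75 = 0.0002
  dwarf purple-flowered: (335 − 331.75)² / 331.75 = 0.0318
  dwarf white-flowered: (328 − 331.75)² / 331.75 = 0.0424
χ² = 0.0002 + 0.0002 + 0.0318 + 0.0424 = 0.0746 ≈ 0.075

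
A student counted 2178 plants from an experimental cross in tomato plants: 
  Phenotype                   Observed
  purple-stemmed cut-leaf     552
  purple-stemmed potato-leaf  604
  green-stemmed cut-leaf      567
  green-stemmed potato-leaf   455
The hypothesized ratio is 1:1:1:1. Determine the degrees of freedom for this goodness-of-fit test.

3

A goodness-of-fit test with 4 phenotype classes has df = 4 − 1 = 3.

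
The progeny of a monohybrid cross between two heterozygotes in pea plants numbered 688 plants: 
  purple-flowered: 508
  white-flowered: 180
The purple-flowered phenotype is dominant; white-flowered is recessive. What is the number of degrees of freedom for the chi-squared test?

1

For a monohybrid cross between heterozygotes with complete dominance, the expected phenotypic ratio is 3:1.
A goodness-of-fit test with 2 phenotype classes has df = 2 − 1 = 1.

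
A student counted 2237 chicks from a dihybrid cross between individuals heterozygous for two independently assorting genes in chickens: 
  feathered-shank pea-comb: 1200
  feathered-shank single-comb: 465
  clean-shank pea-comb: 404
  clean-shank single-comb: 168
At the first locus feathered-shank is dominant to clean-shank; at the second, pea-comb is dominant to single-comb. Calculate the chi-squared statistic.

A dihybrid F₂ with independent assortment and complete dominance at both loci gives a 9:3:3:1 phenotypic ratio.
Under the 9:3:3:1 hypothesis (Σ ratio = 16, N = 2237):
  feathered-shank pea-comb: 2237 × 9/16 = 1258.3125
  feathered-shank single-comb: 2237 × 3/16 = 419.4375
  clean-shank pea-comb: 2237 × 3/16 = 419.4375
  clean-shank single-comb: 2237 × 1/16 = 139.8125
χ² = Σ (O − E)² / E
  feathered-shank pea-comb: (1200 − 1258.3125)² / 1258.3125 = 2.7023
  feathered-shank single-comb: (465 − 419.4375)² / 419.4375 = 4.9493
  clean-shank pea-comb: (404 − 419.4375)² / 419.4375 = 0.5682
  clean-shank single-comb: (168 − 139.8125)² / 139.8125 = 5.6829
χ² = 2.7023 + 4.9493 + 0.5682 + 5.6829 = 13.9027 ≈ 13.903

13.903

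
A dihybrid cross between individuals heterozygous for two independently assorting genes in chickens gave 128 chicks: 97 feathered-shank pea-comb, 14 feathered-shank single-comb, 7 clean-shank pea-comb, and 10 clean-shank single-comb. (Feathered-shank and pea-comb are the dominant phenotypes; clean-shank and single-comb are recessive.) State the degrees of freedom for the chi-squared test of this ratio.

3

A dihybrid F₂ with independent assortment and complete dominance at both loci gives a 9:3:3:1 phenotypic ratio.
A goodness-of-fit test with 4 phenotype classes has df = 4 − 1 = 3.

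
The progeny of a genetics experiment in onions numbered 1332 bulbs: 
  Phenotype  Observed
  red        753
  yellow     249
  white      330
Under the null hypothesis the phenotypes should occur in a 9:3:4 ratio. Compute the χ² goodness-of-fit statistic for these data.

0.048

Under the 9:3:4 hypothesis (Σ ratio = 16, N = 1332):
  red: 1332 × 9/16 = 749.25
  yellow: 1332 × 3/16 = 249.75
  white: 1332 × 4/16 = 333
χ² = Σ (O − E)² / E
  red: (753 − 749.25)² / 749.25 = 0.0188
  yellow: (249 − 249.75)² / 249.75 = 0.0023
  white: (330 − 333)² / 333 = 0.0270
χ² = 0.0188 + 0.0023 + 0.0270 = 0.0481 ≈ 0.048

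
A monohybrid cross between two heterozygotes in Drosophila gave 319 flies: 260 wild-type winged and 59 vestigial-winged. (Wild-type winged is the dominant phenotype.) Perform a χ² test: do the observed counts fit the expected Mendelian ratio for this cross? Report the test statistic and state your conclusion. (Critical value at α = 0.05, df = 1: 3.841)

For a monohybrid cross between heterozygotes with complete dominance, the expected phenotypic ratio is 3:1.
Expected counts for N = 319 under a 3:1 ratio (total parts = 4):
  wild-type winged: 319 × 3/4 = 239.25
  vestigial-winged: 319 × 1/4 = 79.75
χ² = Σ (O − E)² / E
  wild-type winged: (260 − 239.25)² / 239.25 = 1.7996
  vestigial-winged: (59 − 79.75)² / 79.75 = 5.3989
χ² = 1.7996 + 5.3989 = 7.1985 ≈ 7.199
Degrees of freedom = 2 − 1 = 1; critical value at α = 0.05 is 3.841.
Since 7.199 > 3.841, we reject the null hypothesis — the data do not fit the 3:1 ratio.

7.199; not consistent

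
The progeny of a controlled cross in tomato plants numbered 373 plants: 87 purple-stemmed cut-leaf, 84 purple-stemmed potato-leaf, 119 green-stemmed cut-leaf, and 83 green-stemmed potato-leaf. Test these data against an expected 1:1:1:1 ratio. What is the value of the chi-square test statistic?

Expected counts for N = 373 under a 1:1:1:1 ratio (total parts = 4):
  purple-stemmed cut-leaf: 373 × 1/4 = 93.25
  purple-stemmed potato-leaf: 373 × 1/4 = 93.25
  green-stemmed cut-leaf: 373 × 1/4 = 93.25
  green-stemmed potato-leaf: 373 × 1/4 = 93.25
χ² = Σ (O − E)² / E
  purple-stemmed cut-leaf: (87 − 93.25)² / 93.25 = 0.4189
  purple-stemmed potato-leaf: (84 − 93.25)² / 93.25 = 0.9176
  green-stemmed cut-leaf: (119 − 93.25)² / 93.25 = 7.1106
  green-stemmed potato-leaf: (83 − 93.25)² / 93.25 = 1.1267
χ² = 0.4189 + 0.9176 + 7.1106 + 1.1267 = 9.5738 ≈ 9.574

9.574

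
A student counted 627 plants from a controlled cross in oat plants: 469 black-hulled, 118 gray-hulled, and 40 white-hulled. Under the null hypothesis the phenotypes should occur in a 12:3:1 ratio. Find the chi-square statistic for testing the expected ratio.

Expected counts for N = 627 under a 12:3:1 ratio (total parts = 16):
  black-hulled: 627 × 12/16 = 470.25
  gray-hulled: 627 × 3/16 = 117.5625
  white-hulled: 627 × 1/16 = 39.1875
χ² = Σ (O − E)² / E
  black-hulled: (469 − 470.25)² / 470.25 = 0.0033
  gray-hulled: (118 − 117.5625)² / 117.5625 = 0.0016
  white-hulled: (40 − 39.1875)² / 39.1875 = 0.0168
χ² = 0.0033 + 0.0016 + 0.0168 = 0.0217 ≈ 0.022

0.022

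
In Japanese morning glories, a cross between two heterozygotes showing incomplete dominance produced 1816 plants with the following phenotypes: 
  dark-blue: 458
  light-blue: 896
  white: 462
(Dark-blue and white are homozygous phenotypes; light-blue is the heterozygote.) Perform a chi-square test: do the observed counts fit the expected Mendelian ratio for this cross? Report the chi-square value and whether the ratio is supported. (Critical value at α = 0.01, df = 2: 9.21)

0.335; consistent

With incomplete dominance, a heterozygote × heterozygote cross gives a 1:2:1 phenotypic ratio.
Under the 1:2:1 hypothesis (Σ ratio = 4, N = 1816):
  dark-blue: 1816 × 1/4 = 454
  light-blue: 1816 × 2/4 = 908
  white: 1816 × 1/4 = 454
χ² = Σ (O − E)² / E
  dark-blue: (458 − 454)² / 454 = 0.0352
  light-blue: (896 − 908)² / 908 = 0.1586
  white: (462 − 454)² / 454 = 0.1410
χ² = 0.0352 + 0.1586 + 0.1410 = 0.3348 ≈ 0.335
Degrees of freedom = 3 − 1 = 2; critical value at α = 0.01 is 9.21.
Since 0.335 < 9.21, we fail to reject the null hypothesis — the data are consistent with the 1:2:1 ratio.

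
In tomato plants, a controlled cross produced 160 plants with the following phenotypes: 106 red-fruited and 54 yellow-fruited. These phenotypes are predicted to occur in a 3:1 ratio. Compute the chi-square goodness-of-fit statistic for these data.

6.533

The 3:1 ratio has 4 parts, so with N = 160 the expected counts are:
  red-fruited: 160 × 3/4 = 120
  yellow-fruited: 160 × 1/4 = 40
χ² = Σ (O − E)² / E
  red-fruited: (106 − 120)² / 120 = 1.6333
  yellow-fruited: (54 − 40)² / 40 = 4.9000
χ² = 1.6333 + 4.9000 = 6.5333 ≈ 6.533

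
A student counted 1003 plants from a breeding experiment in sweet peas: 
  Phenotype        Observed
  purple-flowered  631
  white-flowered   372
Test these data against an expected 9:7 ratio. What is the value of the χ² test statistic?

Under the 9:7 hypothesis (Σ ratio = 16, N = 1003):
  purple-flowered: 1003 × 9/16 = 564.1875
  white-flowered: 1003 × 7/16 = 438.8125
χ² = Σ (O − E)² / E
  purple-flowered: (631 − 564.1875)² / 564.1875 = 7.9121
  white-flowered: (372 − 438.8125)² / 438.8125 = 10.1727
χ² = 7.9121 + 10.1727 = 18.0848 ≈ 18.085

18.085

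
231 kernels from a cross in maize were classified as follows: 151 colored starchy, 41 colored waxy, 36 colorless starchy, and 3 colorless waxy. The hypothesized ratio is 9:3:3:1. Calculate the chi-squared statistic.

13.833

The 9:3:3:1 ratio has 16 parts, so with N = 231 the expected counts are:
  colored starchy: 231 × 9/16 = 129.9375
  colored waxy: 231 × 3/16 = 43.3125
  colorless starchy: 231 × 3/16 = 43.3125
  colorless waxy: 231 × 1/16 = 14.4375
χ² = Σ (O − E)² / E
  colored starchy: (151 − 129.9375)² / 129.9375 = 3.4142
  colored waxy: (41 − 43.3125)² / 43.3125 = 0.1235
  colorless starchy: (36 − 43.3125)² / 43.3125 = 1.2346
  colorless waxy: (3 − 14.4375)² / 14.4375 = 9.0609
χ² = 3.4142 + 0.1235 + 1.2346 + 9.0609 = 13.8332 ≈ 13.833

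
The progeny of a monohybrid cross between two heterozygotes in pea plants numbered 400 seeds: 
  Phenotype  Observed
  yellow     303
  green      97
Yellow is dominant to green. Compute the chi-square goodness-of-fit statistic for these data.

0.120

For a monohybrid cross between heterozygotes with complete dominance, the expected phenotypic ratio is 3:1.
Total ratio parts = 4. Expected numbers out of 400:
  yellow: 400 × 3/4 = 300
  green: 400 × 1/4 = 100
χ² = Σ (O − E)² / E
  yellow: (303 − 300)² / 300 = 0.0300
  green: (97 − 100)² / 100 = 0.0900
χ² = 0.0300 + 0.0900 = 0.120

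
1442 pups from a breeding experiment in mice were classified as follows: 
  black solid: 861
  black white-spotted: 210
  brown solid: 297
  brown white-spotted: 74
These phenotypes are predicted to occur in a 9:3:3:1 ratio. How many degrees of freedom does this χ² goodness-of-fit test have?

3

A goodness-of-fit test with 4 phenotype classes has df = 4 − 1 = 3.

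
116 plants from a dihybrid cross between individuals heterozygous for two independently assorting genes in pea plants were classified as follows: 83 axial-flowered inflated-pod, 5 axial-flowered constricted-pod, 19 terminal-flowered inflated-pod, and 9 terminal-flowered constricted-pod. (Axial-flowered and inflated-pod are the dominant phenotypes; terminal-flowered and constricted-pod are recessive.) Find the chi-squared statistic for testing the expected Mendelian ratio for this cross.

A dihybrid F₂ with independent assortment and complete dominance at both loci gives a 9:3:3:1 phenotypic ratio.
The 9:3:3:1 ratio has 16 parts, so with N = 116 the expected counts are:
  axial-flowered inflated-pod: 116 × 9/16 = 65.25
  axial-flowered constricted-pod: 116 × 3/16 = 21.75
  terminal-flowered inflated-pod: 116 × 3/16 = 21.75
  terminal-flowered constricted-pod: 116 × 1/16 = 7.25
χ² = Σ (O − E)² / E
  axial-flowered inflated-pod: (83 − 65.25)² / 65.25 = 4.8285
  axial-flowered constricted-pod: (5 − 21.75)² / 21.75 = 12.8994
  terminal-flowered inflated-pod: (19 − 21.75)² / 21.75 = 0.3477
  terminal-flowered constricted-pod: (9 − 7.25)² / 7.25 = 0.4224
χ² = 4.8285 + 12.8994 + 0.3477 + 0.4224 = 18.498

18.498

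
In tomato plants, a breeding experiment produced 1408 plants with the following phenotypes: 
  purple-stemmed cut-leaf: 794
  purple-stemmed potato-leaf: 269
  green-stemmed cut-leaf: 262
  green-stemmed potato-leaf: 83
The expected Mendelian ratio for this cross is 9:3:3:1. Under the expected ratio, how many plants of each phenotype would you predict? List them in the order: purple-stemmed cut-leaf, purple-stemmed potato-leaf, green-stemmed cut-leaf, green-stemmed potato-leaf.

Total ratio parts = 16. Expected numbers out of 1408:
  purple-stemmed cut-leaf: 1408 × 9/16 = 792
  purple-stemmed potato-leaf: 1408 × 3/16 = 264
  green-stemmed cut-leaf: 1408 × 3/16 = 264
  green-stemmed potato-leaf: 1408 × 1/16 = 88

792, 264, 264, 88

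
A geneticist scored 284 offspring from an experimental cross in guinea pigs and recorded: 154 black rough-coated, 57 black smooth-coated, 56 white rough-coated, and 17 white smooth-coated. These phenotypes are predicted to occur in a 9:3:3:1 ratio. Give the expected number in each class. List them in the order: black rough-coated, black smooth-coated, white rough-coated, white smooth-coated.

The 9:3:3:1 ratio has 16 parts, so with N = 284 the expected counts are:
  black rough-coated: 284 × 9/16 = 159.75
  black smooth-coated: 284 × 3/16 = 53.25
  white rough-coated: 284 × 3/16 = 53.25
  white smooth-coated: 284 × 1/16 = 17.75

159.75, 53.25, 53.25, 17.75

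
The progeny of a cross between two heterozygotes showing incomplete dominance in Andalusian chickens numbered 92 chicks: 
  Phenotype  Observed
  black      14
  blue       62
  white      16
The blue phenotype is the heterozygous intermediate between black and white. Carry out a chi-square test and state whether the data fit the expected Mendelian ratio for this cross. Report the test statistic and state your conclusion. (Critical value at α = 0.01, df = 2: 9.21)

11.217; not consistent

With incomplete dominance, a heterozygote × heterozygote cross gives a 1:2:1 phenotypic ratio.
Under the 1:2:1 hypothesis (Σ ratio = 4, N = 92):
  black: 92 × 1/4 = 23
  blue: 92 × 2/4 = 46
  white: 92 × 1/4 = 23
χ² = Σ (O − E)² / E
  black: (14 − 23)² / 23 = 3.5217
  blue: (62 − 46)² / 46 = 5.5652
  white: (16 − 23)² / 23 = 2.1304
χ² = 3.5217 + 5.5652 + 2.1304 = 11.2173 ≈ 11.217
Degrees of freedom = 3 − 1 = 2; critical value at α = 0.01 is 9.21.
Since 11.217 > 9.21, we reject the null hypothesis — the data do not fit the 1:2:1 ratio.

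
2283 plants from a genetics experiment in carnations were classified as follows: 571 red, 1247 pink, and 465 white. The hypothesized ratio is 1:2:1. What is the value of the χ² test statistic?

The 1:2:1 ratio has 4 parts, so with N = 2283 the expected counts are:
  red: 2283 × 1/4 = 570.75
  pink: 2283 × 2/4 = 1141.5
  white: 2283 × 1/4 = 570.75
χ² = Σ (O − E)² / E
  red: (571 − 570.75)² / 570.75 = 0.0001
  pink: (1247 − 1141.5)² / 1141.5 = 9.7505
  white: (465 − 570.75)² / 570.75 = 19.5936
χ² = 0.0001 + 9.7505 + 19.5936 = 29.3442 ≈ 29.344

29.344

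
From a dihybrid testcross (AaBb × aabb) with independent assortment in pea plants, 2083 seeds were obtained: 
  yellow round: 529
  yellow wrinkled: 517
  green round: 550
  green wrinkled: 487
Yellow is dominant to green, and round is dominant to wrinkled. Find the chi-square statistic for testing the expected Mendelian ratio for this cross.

3.988

A dihybrid testcross with independent assortment gives a 1:1:1:1 ratio.
Expected counts for N = 2083 under a 1:1:1:1 ratio (total parts = 4):
  yellow round: 2083 × 1/4 = 520.75
  yellow wrinkled: 2083 × 1/4 = 520.75
  green round: 2083 × 1/4 = 520.75
  green wrinkled: 2083 × 1/4 = 520.75
χ² = Σ (O − E)² / E
  yellow round: (529 − 520.75)² / 520.75 = 0.1307
  yellow wrinkled: (517 − 520.75)² / 520.75 = 0.0270
  green round: (550 − 520.75)² / 520.75 = 1.6429
  green wrinkled: (487 − 520.75)² / 520.75 = 2.1873
χ² = 0.1307 + 0.0270 + 1.6429 + 2.1873 = 3.9879 ≈ 3.988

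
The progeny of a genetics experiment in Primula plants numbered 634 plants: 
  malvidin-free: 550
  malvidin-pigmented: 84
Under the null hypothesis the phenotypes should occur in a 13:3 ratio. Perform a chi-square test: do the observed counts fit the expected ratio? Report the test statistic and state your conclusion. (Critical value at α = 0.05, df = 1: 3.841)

12.593; not consistent

Expected counts for N = 634 under a 13:3 ratio (total parts = 16):
  malvidin-free: 634 × 13/16 = 515.125
  malvidin-pigmented: 634 × 3/16 = 118.875
χ² = Σ (O − E)² / E
  malvidin-free: (550 − 515.125)² / 515.125 = 2.3611
  malvidin-pigmented: (84 − 118.875)² / 118.875 = 10.2315
χ² = 2.3611 + 10.2315 = 12.5926 ≈ 12.593
Degrees of freedom = 2 − 1 = 1; critical value at α = 0.05 is 3.841.
Since 12.593 > 3.841, we reject the null hypothesis — the data do not fit the 13:3 ratio.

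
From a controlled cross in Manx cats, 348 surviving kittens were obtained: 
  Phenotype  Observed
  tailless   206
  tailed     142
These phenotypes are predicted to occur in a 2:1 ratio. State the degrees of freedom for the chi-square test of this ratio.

A goodness-of-fit test with 2 phenotype classes has df = 2 − 1 = 1.

1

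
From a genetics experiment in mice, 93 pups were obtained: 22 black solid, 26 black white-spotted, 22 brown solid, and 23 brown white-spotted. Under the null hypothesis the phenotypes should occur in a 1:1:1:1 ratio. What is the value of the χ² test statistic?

0.462

Total ratio parts = 4. Expected numbers out of 93:
  black solid: 93 × 1/4 = 23.25
  black white-spotted: 93 × 1/4 = 23.25
  brown solid: 93 × 1/4 = 23.25
  brown white-spotted: 93 × 1/4 = 23.25
χ² = Σ (O − E)² / E
  black solid: (22 − 23.25)² / 23.25 = 0.0672
  black white-spotted: (26 − 23.25)² / 23.25 = 0.3253
  brown solid: (22 − 23.25)² / 23.25 = 0.0672
  brown white-spotted: (23 − 23.25)² / 23.25 = 0.0027
χ² = 0.0672 + 0.3253 + 0.0672 + 0.0027 = 0.4624 ≈ 0.462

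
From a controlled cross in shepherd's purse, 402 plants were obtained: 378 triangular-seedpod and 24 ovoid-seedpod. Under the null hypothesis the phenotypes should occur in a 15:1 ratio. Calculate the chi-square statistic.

0.054

Under the 15:1 hypothesis (Σ ratio = 16, N = 402):
  triangular-seedpod: 402 × 15/16 = 376.875
  ovoid-seedpod: 402 × 1/16 = 25.125
χ² = Σ (O − E)² / E
  triangular-seedpod: (378 − 376.875)² / 376.875 = 0.0034
  ovoid-seedpod: (24 − 25.125)² / 25.125 = 0.0504
χ² = 0.0034 + 0.0504 = 0.0538 ≈ 0.054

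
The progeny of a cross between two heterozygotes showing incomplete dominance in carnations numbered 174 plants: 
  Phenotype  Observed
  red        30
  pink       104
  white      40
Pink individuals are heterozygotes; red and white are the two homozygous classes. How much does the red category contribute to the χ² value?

4.190

With incomplete dominance, a heterozygote × heterozygote cross gives a 1:2:1 phenotypic ratio.
Under the 1:2:1 hypothesis (Σ ratio = 4, N = 174):
  red: 174 × 1/4 = 43.5
  pink: 174 × 2/4 = 87
  white: 174 × 1/4 = 43.5
Contribution of red: (30 − 43.5)² / 43.5 = 4.1897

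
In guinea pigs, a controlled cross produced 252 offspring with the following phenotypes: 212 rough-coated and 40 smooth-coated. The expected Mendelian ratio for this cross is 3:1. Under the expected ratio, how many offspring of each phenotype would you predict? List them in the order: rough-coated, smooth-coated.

Total ratio parts = 4. Expected numbers out of 252:
  rough-coated: 252 × 3/4 = 189
  smooth-coated: 252 × 1/4 = 63

189, 63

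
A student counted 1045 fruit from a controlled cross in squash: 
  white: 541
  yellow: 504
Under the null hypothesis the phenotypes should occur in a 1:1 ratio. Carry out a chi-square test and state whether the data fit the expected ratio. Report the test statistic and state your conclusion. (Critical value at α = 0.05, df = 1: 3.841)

Under the 1:1 hypothesis (Σ ratio = 2, N = 1045):
  white: 1045 × 1/2 = 522.5
  yellow: 1045 × 1/2 = 522.5
χ² = Σ (O − E)² / E
  white: (541 − 522.5)² / 522.5 = 0.6550
  yellow: (504 − 522.5)² / 522.5 = 0.6550
χ² = 0.6550 + 0.6550 = 1.310
Degrees of freedom = 2 − 1 = 1; critical value at α = 0.05 is 3.841.
Since 1.310 < 3.841, we fail to reject the null hypothesis — the data are consistent with the 1:1 ratio.

1.310; consistent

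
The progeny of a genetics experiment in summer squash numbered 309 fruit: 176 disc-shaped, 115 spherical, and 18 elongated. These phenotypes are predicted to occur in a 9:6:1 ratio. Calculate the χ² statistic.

0.123

Total ratio parts = 16. Expected numbers out of 309:
  disc-shaped: 309 × 9/16 = 173.8125
  spherical: 309 × 6/16 = 115.875
  elongated: 309 × 1/16 = 19.3125
χ² = Σ (O − E)² / E
  disc-shaped: (176 − 173.8125)² / 173.8125 = 0.0275
  spherical: (115 − 115.875)² / 115.875 = 0.0066
  elongated: (18 − 19.3125)² / 19.3125 = 0.0892
χ² = 0.0275 + 0.0066 + 0.0892 = 0.1233 ≈ 0.123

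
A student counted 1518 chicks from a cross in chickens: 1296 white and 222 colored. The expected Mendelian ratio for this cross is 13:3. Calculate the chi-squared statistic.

16.959

The 13:3 ratio has 16 parts, so with N = 1518 the expected counts are:
  white: 1518 × 13/16 = 1233.375
  colored: 1518 × 3/16 = 284.625
χ² = Σ (O − E)² / E
  white: (1296 − 1233.375)² / 1233.375 = 3.1798
  colored: (222 − 284.625)² / 284.625 = 13.7792
χ² = 3.1798 + 13.7792 = 16.959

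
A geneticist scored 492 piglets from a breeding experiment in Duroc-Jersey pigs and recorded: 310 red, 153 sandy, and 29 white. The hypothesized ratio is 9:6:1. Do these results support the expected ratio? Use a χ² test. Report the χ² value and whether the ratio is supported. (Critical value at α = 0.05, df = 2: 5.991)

Total ratio parts = 16. Expected numbers out of 492:
  red: 492 × 9/16 = 276.75
  sandy: 492 × 6/16 = 184.5
  white: 492 × 1/16 = 30.75
χ² = Σ (O − E)² / E
  red: (310 − 276.75)² / 276.75 = 3.9948
  sandy: (153 − 184.5)² / 184.5 = 5.3780
  white: (29 − 30.75)² / 30.75 = 0.0996
χ² = 3.9948 + 5.3780 + 0.0996 = 9.4724 ≈ 9.472
Degrees of freedom = 3 − 1 = 2; critical value at α = 0.05 is 5.991.
Since 9.472 > 5.991, we reject the null hypothesis — the data do not fit the 9:6:1 ratio.

9.472; not consistent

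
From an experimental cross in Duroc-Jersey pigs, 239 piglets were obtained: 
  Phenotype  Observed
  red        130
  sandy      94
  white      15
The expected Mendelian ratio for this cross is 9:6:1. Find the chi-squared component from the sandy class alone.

0.214

Expected counts for N = 239 under a 9:6:1 ratio (total parts = 16):
  red: 239 × 9/16 = 134.4375
  sandy: 239 × 6/16 = 89.625
  white: 239 × 1/16 = 14.9375
Contribution of sandy: (94 − 89.625)² / 89.625 = 0.2136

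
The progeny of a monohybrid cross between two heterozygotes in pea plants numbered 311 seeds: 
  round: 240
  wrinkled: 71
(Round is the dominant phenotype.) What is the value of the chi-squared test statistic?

0.781

For a monohybrid cross between heterozygotes with complete dominance, the expected phenotypic ratio is 3:1.
Under the 3:1 hypothesis (Σ ratio = 4, N = 311):
  round: 311 × 3/4 = 233.25
  wrinkled: 311 × 1/4 = 77.75
χ² = Σ (O − E)² / E
  round: (240 − 233.25)² / 233.25 = 0.1953
  wrinkled: (71 − 77.75)² / 77.75 = 0.5860
χ² = 0.1953 + 0.5860 = 0.7813 ≈ 0.781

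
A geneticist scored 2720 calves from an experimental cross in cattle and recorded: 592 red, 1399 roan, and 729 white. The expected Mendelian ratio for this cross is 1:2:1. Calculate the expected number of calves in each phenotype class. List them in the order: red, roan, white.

680, 1360, 680

Under the 1:2:1 hypothesis (Σ ratio = 4, N = 2720):
  red: 2720 × 1/4 = 680
  roan: 2720 × 2/4 = 1360
  white: 2720 × 1/4 = 680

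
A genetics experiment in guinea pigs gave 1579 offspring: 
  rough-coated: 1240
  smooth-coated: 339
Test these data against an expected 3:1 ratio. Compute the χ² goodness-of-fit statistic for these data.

10.498

Expected counts for N = 1579 under a 3:1 ratio (total parts = 4):
  rough-coated: 1579 × 3/4 = 1184.25
  smooth-coated: 1579 × 1/4 = 394.75
χ² = Σ (O − E)² / E
  rough-coated: (1240 − 1184.25)² / 1184.25 = 2.6245
  smooth-coated: (339 − 394.75)² / 394.75 = 7.8735
χ² = 2.6245 + 7.8735 = 10.498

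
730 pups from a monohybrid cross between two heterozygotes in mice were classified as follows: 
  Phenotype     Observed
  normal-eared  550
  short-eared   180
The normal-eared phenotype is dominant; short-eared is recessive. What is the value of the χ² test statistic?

For a monohybrid cross between heterozygotes with complete dominance, the expected phenotypic ratio is 3:1.
Total ratio parts = 4. Expected numbers out of 730:
  normal-eared: 730 × 3/4 = 547.5
  short-eared: 730 × 1/4 = 182.5
χ² = Σ (O − E)² / E
  normal-eared: (550 − 547.5)² / 547.5 = 0.0114
  short-eared: (180 − 182.5)² / 182.5 = 0.0342
χ² = 0.0114 + 0.0342 = 0.0456 ≈ 0.046

0.046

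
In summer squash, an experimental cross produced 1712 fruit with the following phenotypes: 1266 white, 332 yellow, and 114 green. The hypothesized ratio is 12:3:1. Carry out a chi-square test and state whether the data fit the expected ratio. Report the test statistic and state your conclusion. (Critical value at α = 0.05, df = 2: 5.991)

1.087; consistent

The 12:3:1 ratio has 16 parts, so with N = 1712 the expected counts are:
  white: 1712 × 12/16 = 1284
  yellow: 1712 × 3/16 = 321
  green: 1712 × 1/16 = 107
χ² = Σ (O − E)² / E
  white: (1266 − 1284)² / 1284 = 0.2523
  yellow: (332 − 321)² / 321 = 0.3769
  green: (114 − 107)² / 107 = 0.4579
χ² = 0.2523 + 0.3769 + 0.4579 = 1.0871 ≈ 1.087
Degrees of freedom = 3 − 1 = 2; critical value at α = 0.05 is 5.991.
Since 1.087 < 5.991, we fail to reject the null hypothesis — the data are consistent with the 12:3:1 ratio.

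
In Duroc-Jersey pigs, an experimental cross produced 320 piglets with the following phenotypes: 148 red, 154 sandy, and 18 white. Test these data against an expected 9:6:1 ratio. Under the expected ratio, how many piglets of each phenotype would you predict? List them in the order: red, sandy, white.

180, 120, 20

Under the 9:6:1 hypothesis (Σ ratio = 16, N = 320):
  red: 320 × 9/16 = 180
  sandy: 320 × 6/16 = 120
  white: 320 × 1/16 = 20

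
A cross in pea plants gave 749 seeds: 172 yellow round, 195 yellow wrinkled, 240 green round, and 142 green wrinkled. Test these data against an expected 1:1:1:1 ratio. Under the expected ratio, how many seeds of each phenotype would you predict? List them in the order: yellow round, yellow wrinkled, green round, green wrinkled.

Total ratio parts = 4. Expected numbers out of 749:
  yellow round: 749 × 1/4 = 187.25
  yellow wrinkled: 749 × 1/4 = 187.25
  green round: 749 × 1/4 = 187.25
  green wrinkled: 749 × 1/4 = 187.25

187.25, 187.25, 187.25, 187.25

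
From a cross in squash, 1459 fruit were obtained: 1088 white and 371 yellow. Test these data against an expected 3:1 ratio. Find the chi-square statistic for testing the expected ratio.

Under the 3:1 hypothesis (Σ ratio = 4, N = 1459):
  white: 1459 × 3/4 = 1094.25
  yellow: 1459 × 1/4 = 364.75
χ² = Σ (O − E)² / E
  white: (1088 − 1094.25)² / 1094.25 = 0.0357
  yellow: (371 − 364.75)² / 364.75 = 0.1071
χ² = 0.0357 + 0.1071 = 0.1428 ≈ 0.143

0.143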